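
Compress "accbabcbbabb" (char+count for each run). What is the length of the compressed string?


Input: accbabcbbabb
Runs:
  'a' x 1 => "a1"
  'c' x 2 => "c2"
  'b' x 1 => "b1"
  'a' x 1 => "a1"
  'b' x 1 => "b1"
  'c' x 1 => "c1"
  'b' x 2 => "b2"
  'a' x 1 => "a1"
  'b' x 2 => "b2"
Compressed: "a1c2b1a1b1c1b2a1b2"
Compressed length: 18

18


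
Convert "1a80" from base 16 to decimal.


Input: "1a80" in base 16
Positional expansion:
  Digit '1' (value 1) x 16^3 = 4096
  Digit 'a' (value 10) x 16^2 = 2560
  Digit '8' (value 8) x 16^1 = 128
  Digit '0' (value 0) x 16^0 = 0
Sum = 6784

6784


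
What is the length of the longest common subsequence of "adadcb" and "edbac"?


LCS of "adadcb" and "edbac"
DP table:
           e    d    b    a    c
      0    0    0    0    0    0
  a   0    0    0    0    1    1
  d   0    0    1    1    1    1
  a   0    0    1    1    2    2
  d   0    0    1    1    2    2
  c   0    0    1    1    2    3
  b   0    0    1    2    2    3
LCS length = dp[6][5] = 3

3


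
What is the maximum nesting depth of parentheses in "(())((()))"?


Input: "(())((()))"
Tracking depth:
  Position 0 '(': depth becomes 1
  Position 1 '(': depth becomes 2
  Position 2 ')': depth becomes 1
  Position 3 ')': depth becomes 0
  Position 4 '(': depth becomes 1
  Position 5 '(': depth becomes 2
  Position 6 '(': depth becomes 3
  Position 7 ')': depth becomes 2
  Position 8 ')': depth becomes 1
  Position 9 ')': depth becomes 0
Maximum depth reached: 3

3


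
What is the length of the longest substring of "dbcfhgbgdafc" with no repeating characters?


Input: "dbcfhgbgdafc"
Sliding window (track last position of each char):
  Position 0 ('d'): window [0,0] length 1 -- new best
  Position 1 ('b'): window [0,1] length 2 -- new best
  Position 2 ('c'): window [0,2] length 3 -- new best
  Position 3 ('f'): window [0,3] length 4 -- new best
  Position 4 ('h'): window [0,4] length 5 -- new best
  Position 5 ('g'): window [0,5] length 6 -- new best
  Position 6 ('b'): repeat (last at 1), move window start to 2
  Position 6 ('b'): window [2,6] length 5
  Position 7 ('g'): repeat (last at 5), move window start to 6
  Position 7 ('g'): window [6,7] length 2
  Position 8 ('d'): window [6,8] length 3
  Position 9 ('a'): window [6,9] length 4
  Position 10 ('f'): window [6,10] length 5
  Position 11 ('c'): window [6,11] length 6
Longest substring with no repeats: "dbcfhg" with length 6

6


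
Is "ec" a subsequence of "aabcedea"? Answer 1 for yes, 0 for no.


Check if "ec" is a subsequence of "aabcedea"
Greedy scan:
  Position 0 ('a'): no match needed
  Position 1 ('a'): no match needed
  Position 2 ('b'): no match needed
  Position 3 ('c'): no match needed
  Position 4 ('e'): matches sub[0] = 'e'
  Position 5 ('d'): no match needed
  Position 6 ('e'): no match needed
  Position 7 ('a'): no match needed
Only matched 1/2 characters => not a subsequence

0


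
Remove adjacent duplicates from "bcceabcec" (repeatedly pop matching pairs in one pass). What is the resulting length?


Input: bcceabcec
Stack-based adjacent duplicate removal:
  Read 'b': push. Stack: b
  Read 'c': push. Stack: bc
  Read 'c': matches stack top 'c' => pop. Stack: b
  Read 'e': push. Stack: be
  Read 'a': push. Stack: bea
  Read 'b': push. Stack: beab
  Read 'c': push. Stack: beabc
  Read 'e': push. Stack: beabce
  Read 'c': push. Stack: beabcec
Final stack: "beabcec" (length 7)

7


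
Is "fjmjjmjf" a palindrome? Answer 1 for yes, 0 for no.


Input: fjmjjmjf
Reversed: fjmjjmjf
  Compare pos 0 ('f') with pos 7 ('f'): match
  Compare pos 1 ('j') with pos 6 ('j'): match
  Compare pos 2 ('m') with pos 5 ('m'): match
  Compare pos 3 ('j') with pos 4 ('j'): match
Result: palindrome

1


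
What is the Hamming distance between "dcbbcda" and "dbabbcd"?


Comparing "dcbbcda" and "dbabbcd" position by position:
  Position 0: 'd' vs 'd' => same
  Position 1: 'c' vs 'b' => differ
  Position 2: 'b' vs 'a' => differ
  Position 3: 'b' vs 'b' => same
  Position 4: 'c' vs 'b' => differ
  Position 5: 'd' vs 'c' => differ
  Position 6: 'a' vs 'd' => differ
Total differences (Hamming distance): 5

5


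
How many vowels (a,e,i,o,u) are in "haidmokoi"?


Input: haidmokoi
Checking each character:
  'h' at position 0: consonant
  'a' at position 1: vowel (running total: 1)
  'i' at position 2: vowel (running total: 2)
  'd' at position 3: consonant
  'm' at position 4: consonant
  'o' at position 5: vowel (running total: 3)
  'k' at position 6: consonant
  'o' at position 7: vowel (running total: 4)
  'i' at position 8: vowel (running total: 5)
Total vowels: 5

5


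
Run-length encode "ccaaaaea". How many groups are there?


Input: ccaaaaea
Scanning for consecutive runs:
  Group 1: 'c' x 2 (positions 0-1)
  Group 2: 'a' x 4 (positions 2-5)
  Group 3: 'e' x 1 (positions 6-6)
  Group 4: 'a' x 1 (positions 7-7)
Total groups: 4

4


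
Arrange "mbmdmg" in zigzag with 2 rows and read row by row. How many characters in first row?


Zigzag "mbmdmg" into 2 rows:
Placing characters:
  'm' => row 0
  'b' => row 1
  'm' => row 0
  'd' => row 1
  'm' => row 0
  'g' => row 1
Rows:
  Row 0: "mmm"
  Row 1: "bdg"
First row length: 3

3


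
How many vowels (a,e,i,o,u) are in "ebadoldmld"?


Input: ebadoldmld
Checking each character:
  'e' at position 0: vowel (running total: 1)
  'b' at position 1: consonant
  'a' at position 2: vowel (running total: 2)
  'd' at position 3: consonant
  'o' at position 4: vowel (running total: 3)
  'l' at position 5: consonant
  'd' at position 6: consonant
  'm' at position 7: consonant
  'l' at position 8: consonant
  'd' at position 9: consonant
Total vowels: 3

3


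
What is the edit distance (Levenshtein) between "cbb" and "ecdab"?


Computing edit distance: "cbb" -> "ecdab"
DP table:
           e    c    d    a    b
      0    1    2    3    4    5
  c   1    1    1    2    3    4
  b   2    2    2    2    3    3
  b   3    3    3    3    3    3
Edit distance = dp[3][5] = 3

3


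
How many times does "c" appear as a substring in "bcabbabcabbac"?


Searching for "c" in "bcabbabcabbac"
Scanning each position:
  Position 0: "b" => no
  Position 1: "c" => MATCH
  Position 2: "a" => no
  Position 3: "b" => no
  Position 4: "b" => no
  Position 5: "a" => no
  Position 6: "b" => no
  Position 7: "c" => MATCH
  Position 8: "a" => no
  Position 9: "b" => no
  Position 10: "b" => no
  Position 11: "a" => no
  Position 12: "c" => MATCH
Total occurrences: 3

3


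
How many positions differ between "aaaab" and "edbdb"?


Comparing "aaaab" and "edbdb" position by position:
  Position 0: 'a' vs 'e' => DIFFER
  Position 1: 'a' vs 'd' => DIFFER
  Position 2: 'a' vs 'b' => DIFFER
  Position 3: 'a' vs 'd' => DIFFER
  Position 4: 'b' vs 'b' => same
Positions that differ: 4

4


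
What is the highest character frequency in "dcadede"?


Input: dcadede
Character counts:
  'a': 1
  'c': 1
  'd': 3
  'e': 2
Maximum frequency: 3

3


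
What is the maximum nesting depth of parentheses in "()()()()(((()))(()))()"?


Input: "()()()()(((()))(()))()"
Tracking depth:
  Position 0 '(': depth becomes 1
  Position 1 ')': depth becomes 0
  Position 2 '(': depth becomes 1
  Position 3 ')': depth becomes 0
  Position 4 '(': depth becomes 1
  Position 5 ')': depth becomes 0
  Position 6 '(': depth becomes 1
  Position 7 ')': depth becomes 0
  Position 8 '(': depth becomes 1
  Position 9 '(': depth becomes 2
  Position 10 '(': depth becomes 3
  Position 11 '(': depth becomes 4
  Position 12 ')': depth becomes 3
  Position 13 ')': depth becomes 2
  Position 14 ')': depth becomes 1
  Position 15 '(': depth becomes 2
  Position 16 '(': depth becomes 3
  Position 17 ')': depth becomes 2
  Position 18 ')': depth becomes 1
  Position 19 ')': depth becomes 0
  Position 20 '(': depth becomes 1
  Position 21 ')': depth becomes 0
Maximum depth reached: 4

4


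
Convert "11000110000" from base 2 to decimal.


Input: "11000110000" in base 2
Positional expansion:
  Digit '1' (value 1) x 2^10 = 1024
  Digit '1' (value 1) x 2^9 = 512
  Digit '0' (value 0) x 2^8 = 0
  Digit '0' (value 0) x 2^7 = 0
  Digit '0' (value 0) x 2^6 = 0
  Digit '1' (value 1) x 2^5 = 32
  Digit '1' (value 1) x 2^4 = 16
  Digit '0' (value 0) x 2^3 = 0
  Digit '0' (value 0) x 2^2 = 0
  Digit '0' (value 0) x 2^1 = 0
  Digit '0' (value 0) x 2^0 = 0
Sum = 1584

1584


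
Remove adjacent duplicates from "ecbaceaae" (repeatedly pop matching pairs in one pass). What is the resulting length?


Input: ecbaceaae
Stack-based adjacent duplicate removal:
  Read 'e': push. Stack: e
  Read 'c': push. Stack: ec
  Read 'b': push. Stack: ecb
  Read 'a': push. Stack: ecba
  Read 'c': push. Stack: ecbac
  Read 'e': push. Stack: ecbace
  Read 'a': push. Stack: ecbacea
  Read 'a': matches stack top 'a' => pop. Stack: ecbace
  Read 'e': matches stack top 'e' => pop. Stack: ecbac
Final stack: "ecbac" (length 5)

5


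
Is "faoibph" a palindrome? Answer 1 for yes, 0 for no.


Input: faoibph
Reversed: hpbioaf
  Compare pos 0 ('f') with pos 6 ('h'): MISMATCH
  Compare pos 1 ('a') with pos 5 ('p'): MISMATCH
  Compare pos 2 ('o') with pos 4 ('b'): MISMATCH
Result: not a palindrome

0


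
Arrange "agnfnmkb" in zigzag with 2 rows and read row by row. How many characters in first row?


Zigzag "agnfnmkb" into 2 rows:
Placing characters:
  'a' => row 0
  'g' => row 1
  'n' => row 0
  'f' => row 1
  'n' => row 0
  'm' => row 1
  'k' => row 0
  'b' => row 1
Rows:
  Row 0: "annk"
  Row 1: "gfmb"
First row length: 4

4


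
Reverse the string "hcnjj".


Input: hcnjj
Reading characters right to left:
  Position 4: 'j'
  Position 3: 'j'
  Position 2: 'n'
  Position 1: 'c'
  Position 0: 'h'
Reversed: jjnch

jjnch


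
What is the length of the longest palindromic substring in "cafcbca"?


Input: "cafcbca"
Checking substrings for palindromes:
  [3:6] "cbc" (len 3) => palindrome
Longest palindromic substring: "cbc" with length 3

3


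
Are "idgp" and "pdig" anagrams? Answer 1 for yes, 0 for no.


Strings: "idgp", "pdig"
Sorted first:  dgip
Sorted second: dgip
Sorted forms match => anagrams

1


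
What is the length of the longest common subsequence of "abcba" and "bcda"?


LCS of "abcba" and "bcda"
DP table:
           b    c    d    a
      0    0    0    0    0
  a   0    0    0    0    1
  b   0    1    1    1    1
  c   0    1    2    2    2
  b   0    1    2    2    2
  a   0    1    2    2    3
LCS length = dp[5][4] = 3

3


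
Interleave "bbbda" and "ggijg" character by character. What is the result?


Interleaving "bbbda" and "ggijg":
  Position 0: 'b' from first, 'g' from second => "bg"
  Position 1: 'b' from first, 'g' from second => "bg"
  Position 2: 'b' from first, 'i' from second => "bi"
  Position 3: 'd' from first, 'j' from second => "dj"
  Position 4: 'a' from first, 'g' from second => "ag"
Result: bgbgbidjag

bgbgbidjag


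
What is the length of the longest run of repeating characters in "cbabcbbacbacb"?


Input: "cbabcbbacbacb"
Scanning for longest run:
  Position 1 ('b'): new char, reset run to 1
  Position 2 ('a'): new char, reset run to 1
  Position 3 ('b'): new char, reset run to 1
  Position 4 ('c'): new char, reset run to 1
  Position 5 ('b'): new char, reset run to 1
  Position 6 ('b'): continues run of 'b', length=2
  Position 7 ('a'): new char, reset run to 1
  Position 8 ('c'): new char, reset run to 1
  Position 9 ('b'): new char, reset run to 1
  Position 10 ('a'): new char, reset run to 1
  Position 11 ('c'): new char, reset run to 1
  Position 12 ('b'): new char, reset run to 1
Longest run: 'b' with length 2

2


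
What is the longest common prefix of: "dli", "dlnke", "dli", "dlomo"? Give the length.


Words: dli, dlnke, dli, dlomo
  Position 0: all 'd' => match
  Position 1: all 'l' => match
  Position 2: ('i', 'n', 'i', 'o') => mismatch, stop
LCP = "dl" (length 2)

2


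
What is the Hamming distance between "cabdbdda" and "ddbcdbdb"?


Comparing "cabdbdda" and "ddbcdbdb" position by position:
  Position 0: 'c' vs 'd' => differ
  Position 1: 'a' vs 'd' => differ
  Position 2: 'b' vs 'b' => same
  Position 3: 'd' vs 'c' => differ
  Position 4: 'b' vs 'd' => differ
  Position 5: 'd' vs 'b' => differ
  Position 6: 'd' vs 'd' => same
  Position 7: 'a' vs 'b' => differ
Total differences (Hamming distance): 6

6


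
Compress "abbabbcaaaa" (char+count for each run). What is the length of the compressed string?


Input: abbabbcaaaa
Runs:
  'a' x 1 => "a1"
  'b' x 2 => "b2"
  'a' x 1 => "a1"
  'b' x 2 => "b2"
  'c' x 1 => "c1"
  'a' x 4 => "a4"
Compressed: "a1b2a1b2c1a4"
Compressed length: 12

12


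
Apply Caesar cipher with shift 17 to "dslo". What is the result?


Caesar cipher: shift "dslo" by 17
  'd' (pos 3) + 17 = pos 20 = 'u'
  's' (pos 18) + 17 = pos 9 = 'j'
  'l' (pos 11) + 17 = pos 2 = 'c'
  'o' (pos 14) + 17 = pos 5 = 'f'
Result: ujcf

ujcf


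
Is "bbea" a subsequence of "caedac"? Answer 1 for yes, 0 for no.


Check if "bbea" is a subsequence of "caedac"
Greedy scan:
  Position 0 ('c'): no match needed
  Position 1 ('a'): no match needed
  Position 2 ('e'): no match needed
  Position 3 ('d'): no match needed
  Position 4 ('a'): no match needed
  Position 5 ('c'): no match needed
Only matched 0/4 characters => not a subsequence

0


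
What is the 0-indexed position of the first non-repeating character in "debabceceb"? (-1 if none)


Input: debabceceb
Character frequencies:
  'a': 1
  'b': 3
  'c': 2
  'd': 1
  'e': 3
Scanning left to right for freq == 1:
  Position 0 ('d'): unique! => answer = 0

0


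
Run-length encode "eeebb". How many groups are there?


Input: eeebb
Scanning for consecutive runs:
  Group 1: 'e' x 3 (positions 0-2)
  Group 2: 'b' x 2 (positions 3-4)
Total groups: 2

2


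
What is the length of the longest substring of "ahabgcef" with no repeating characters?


Input: "ahabgcef"
Sliding window (track last position of each char):
  Position 0 ('a'): window [0,0] length 1 -- new best
  Position 1 ('h'): window [0,1] length 2 -- new best
  Position 2 ('a'): repeat (last at 0), move window start to 1
  Position 2 ('a'): window [1,2] length 2
  Position 3 ('b'): window [1,3] length 3 -- new best
  Position 4 ('g'): window [1,4] length 4 -- new best
  Position 5 ('c'): window [1,5] length 5 -- new best
  Position 6 ('e'): window [1,6] length 6 -- new best
  Position 7 ('f'): window [1,7] length 7 -- new best
Longest substring with no repeats: "habgcef" with length 7

7


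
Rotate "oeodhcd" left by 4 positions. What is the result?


Input: "oeodhcd", rotate left by 4
First 4 characters: "oeod"
Remaining characters: "hcd"
Concatenate remaining + first: "hcd" + "oeod" = "hcdoeod"

hcdoeod


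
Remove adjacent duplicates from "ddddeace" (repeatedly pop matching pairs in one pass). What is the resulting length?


Input: ddddeace
Stack-based adjacent duplicate removal:
  Read 'd': push. Stack: d
  Read 'd': matches stack top 'd' => pop. Stack: (empty)
  Read 'd': push. Stack: d
  Read 'd': matches stack top 'd' => pop. Stack: (empty)
  Read 'e': push. Stack: e
  Read 'a': push. Stack: ea
  Read 'c': push. Stack: eac
  Read 'e': push. Stack: eace
Final stack: "eace" (length 4)

4


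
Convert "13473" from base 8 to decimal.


Input: "13473" in base 8
Positional expansion:
  Digit '1' (value 1) x 8^4 = 4096
  Digit '3' (value 3) x 8^3 = 1536
  Digit '4' (value 4) x 8^2 = 256
  Digit '7' (value 7) x 8^1 = 56
  Digit '3' (value 3) x 8^0 = 3
Sum = 5947

5947


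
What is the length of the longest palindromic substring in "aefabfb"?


Input: "aefabfb"
Checking substrings for palindromes:
  [4:7] "bfb" (len 3) => palindrome
Longest palindromic substring: "bfb" with length 3

3


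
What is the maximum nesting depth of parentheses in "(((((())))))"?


Input: "(((((())))))"
Tracking depth:
  Position 0 '(': depth becomes 1
  Position 1 '(': depth becomes 2
  Position 2 '(': depth becomes 3
  Position 3 '(': depth becomes 4
  Position 4 '(': depth becomes 5
  Position 5 '(': depth becomes 6
  Position 6 ')': depth becomes 5
  Position 7 ')': depth becomes 4
  Position 8 ')': depth becomes 3
  Position 9 ')': depth becomes 2
  Position 10 ')': depth becomes 1
  Position 11 ')': depth becomes 0
Maximum depth reached: 6

6


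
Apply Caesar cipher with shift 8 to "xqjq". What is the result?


Caesar cipher: shift "xqjq" by 8
  'x' (pos 23) + 8 = pos 5 = 'f'
  'q' (pos 16) + 8 = pos 24 = 'y'
  'j' (pos 9) + 8 = pos 17 = 'r'
  'q' (pos 16) + 8 = pos 24 = 'y'
Result: fyry

fyry


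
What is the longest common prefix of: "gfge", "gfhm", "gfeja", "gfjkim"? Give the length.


Words: gfge, gfhm, gfeja, gfjkim
  Position 0: all 'g' => match
  Position 1: all 'f' => match
  Position 2: ('g', 'h', 'e', 'j') => mismatch, stop
LCP = "gf" (length 2)

2


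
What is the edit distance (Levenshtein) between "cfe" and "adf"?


Computing edit distance: "cfe" -> "adf"
DP table:
           a    d    f
      0    1    2    3
  c   1    1    2    3
  f   2    2    2    2
  e   3    3    3    3
Edit distance = dp[3][3] = 3

3


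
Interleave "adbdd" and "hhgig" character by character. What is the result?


Interleaving "adbdd" and "hhgig":
  Position 0: 'a' from first, 'h' from second => "ah"
  Position 1: 'd' from first, 'h' from second => "dh"
  Position 2: 'b' from first, 'g' from second => "bg"
  Position 3: 'd' from first, 'i' from second => "di"
  Position 4: 'd' from first, 'g' from second => "dg"
Result: ahdhbgdidg

ahdhbgdidg


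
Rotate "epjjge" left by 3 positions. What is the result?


Input: "epjjge", rotate left by 3
First 3 characters: "epj"
Remaining characters: "jge"
Concatenate remaining + first: "jge" + "epj" = "jgeepj"

jgeepj


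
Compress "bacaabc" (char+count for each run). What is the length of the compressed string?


Input: bacaabc
Runs:
  'b' x 1 => "b1"
  'a' x 1 => "a1"
  'c' x 1 => "c1"
  'a' x 2 => "a2"
  'b' x 1 => "b1"
  'c' x 1 => "c1"
Compressed: "b1a1c1a2b1c1"
Compressed length: 12

12


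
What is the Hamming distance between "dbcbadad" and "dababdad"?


Comparing "dbcbadad" and "dababdad" position by position:
  Position 0: 'd' vs 'd' => same
  Position 1: 'b' vs 'a' => differ
  Position 2: 'c' vs 'b' => differ
  Position 3: 'b' vs 'a' => differ
  Position 4: 'a' vs 'b' => differ
  Position 5: 'd' vs 'd' => same
  Position 6: 'a' vs 'a' => same
  Position 7: 'd' vs 'd' => same
Total differences (Hamming distance): 4

4


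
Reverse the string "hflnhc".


Input: hflnhc
Reading characters right to left:
  Position 5: 'c'
  Position 4: 'h'
  Position 3: 'n'
  Position 2: 'l'
  Position 1: 'f'
  Position 0: 'h'
Reversed: chnlfh

chnlfh


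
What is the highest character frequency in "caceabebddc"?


Input: caceabebddc
Character counts:
  'a': 2
  'b': 2
  'c': 3
  'd': 2
  'e': 2
Maximum frequency: 3

3


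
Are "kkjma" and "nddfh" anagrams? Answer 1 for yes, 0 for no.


Strings: "kkjma", "nddfh"
Sorted first:  ajkkm
Sorted second: ddfhn
Differ at position 0: 'a' vs 'd' => not anagrams

0


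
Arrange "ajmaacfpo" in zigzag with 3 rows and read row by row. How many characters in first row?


Zigzag "ajmaacfpo" into 3 rows:
Placing characters:
  'a' => row 0
  'j' => row 1
  'm' => row 2
  'a' => row 1
  'a' => row 0
  'c' => row 1
  'f' => row 2
  'p' => row 1
  'o' => row 0
Rows:
  Row 0: "aao"
  Row 1: "jacp"
  Row 2: "mf"
First row length: 3

3


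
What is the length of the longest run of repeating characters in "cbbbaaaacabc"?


Input: "cbbbaaaacabc"
Scanning for longest run:
  Position 1 ('b'): new char, reset run to 1
  Position 2 ('b'): continues run of 'b', length=2
  Position 3 ('b'): continues run of 'b', length=3
  Position 4 ('a'): new char, reset run to 1
  Position 5 ('a'): continues run of 'a', length=2
  Position 6 ('a'): continues run of 'a', length=3
  Position 7 ('a'): continues run of 'a', length=4
  Position 8 ('c'): new char, reset run to 1
  Position 9 ('a'): new char, reset run to 1
  Position 10 ('b'): new char, reset run to 1
  Position 11 ('c'): new char, reset run to 1
Longest run: 'a' with length 4

4


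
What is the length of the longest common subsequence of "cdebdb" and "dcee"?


LCS of "cdebdb" and "dcee"
DP table:
           d    c    e    e
      0    0    0    0    0
  c   0    0    1    1    1
  d   0    1    1    1    1
  e   0    1    1    2    2
  b   0    1    1    2    2
  d   0    1    1    2    2
  b   0    1    1    2    2
LCS length = dp[6][4] = 2

2


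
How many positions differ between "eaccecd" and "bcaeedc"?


Comparing "eaccecd" and "bcaeedc" position by position:
  Position 0: 'e' vs 'b' => DIFFER
  Position 1: 'a' vs 'c' => DIFFER
  Position 2: 'c' vs 'a' => DIFFER
  Position 3: 'c' vs 'e' => DIFFER
  Position 4: 'e' vs 'e' => same
  Position 5: 'c' vs 'd' => DIFFER
  Position 6: 'd' vs 'c' => DIFFER
Positions that differ: 6

6


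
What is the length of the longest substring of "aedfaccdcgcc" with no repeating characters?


Input: "aedfaccdcgcc"
Sliding window (track last position of each char):
  Position 0 ('a'): window [0,0] length 1 -- new best
  Position 1 ('e'): window [0,1] length 2 -- new best
  Position 2 ('d'): window [0,2] length 3 -- new best
  Position 3 ('f'): window [0,3] length 4 -- new best
  Position 4 ('a'): repeat (last at 0), move window start to 1
  Position 4 ('a'): window [1,4] length 4
  Position 5 ('c'): window [1,5] length 5 -- new best
  Position 6 ('c'): repeat (last at 5), move window start to 6
  Position 6 ('c'): window [6,6] length 1
  Position 7 ('d'): window [6,7] length 2
  Position 8 ('c'): repeat (last at 6), move window start to 7
  Position 8 ('c'): window [7,8] length 2
  Position 9 ('g'): window [7,9] length 3
  Position 10 ('c'): repeat (last at 8), move window start to 9
  Position 10 ('c'): window [9,10] length 2
  Position 11 ('c'): repeat (last at 10), move window start to 11
  Position 11 ('c'): window [11,11] length 1
Longest substring with no repeats: "edfac" with length 5

5


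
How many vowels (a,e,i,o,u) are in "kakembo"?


Input: kakembo
Checking each character:
  'k' at position 0: consonant
  'a' at position 1: vowel (running total: 1)
  'k' at position 2: consonant
  'e' at position 3: vowel (running total: 2)
  'm' at position 4: consonant
  'b' at position 5: consonant
  'o' at position 6: vowel (running total: 3)
Total vowels: 3

3


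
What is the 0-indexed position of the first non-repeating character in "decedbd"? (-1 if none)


Input: decedbd
Character frequencies:
  'b': 1
  'c': 1
  'd': 3
  'e': 2
Scanning left to right for freq == 1:
  Position 0 ('d'): freq=3, skip
  Position 1 ('e'): freq=2, skip
  Position 2 ('c'): unique! => answer = 2

2


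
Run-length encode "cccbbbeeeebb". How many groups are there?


Input: cccbbbeeeebb
Scanning for consecutive runs:
  Group 1: 'c' x 3 (positions 0-2)
  Group 2: 'b' x 3 (positions 3-5)
  Group 3: 'e' x 4 (positions 6-9)
  Group 4: 'b' x 2 (positions 10-11)
Total groups: 4

4


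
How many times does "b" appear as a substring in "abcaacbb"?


Searching for "b" in "abcaacbb"
Scanning each position:
  Position 0: "a" => no
  Position 1: "b" => MATCH
  Position 2: "c" => no
  Position 3: "a" => no
  Position 4: "a" => no
  Position 5: "c" => no
  Position 6: "b" => MATCH
  Position 7: "b" => MATCH
Total occurrences: 3

3


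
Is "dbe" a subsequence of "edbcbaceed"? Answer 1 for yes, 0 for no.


Check if "dbe" is a subsequence of "edbcbaceed"
Greedy scan:
  Position 0 ('e'): no match needed
  Position 1 ('d'): matches sub[0] = 'd'
  Position 2 ('b'): matches sub[1] = 'b'
  Position 3 ('c'): no match needed
  Position 4 ('b'): no match needed
  Position 5 ('a'): no match needed
  Position 6 ('c'): no match needed
  Position 7 ('e'): matches sub[2] = 'e'
  Position 8 ('e'): no match needed
  Position 9 ('d'): no match needed
All 3 characters matched => is a subsequence

1


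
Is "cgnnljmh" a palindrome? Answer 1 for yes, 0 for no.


Input: cgnnljmh
Reversed: hmjlnngc
  Compare pos 0 ('c') with pos 7 ('h'): MISMATCH
  Compare pos 1 ('g') with pos 6 ('m'): MISMATCH
  Compare pos 2 ('n') with pos 5 ('j'): MISMATCH
  Compare pos 3 ('n') with pos 4 ('l'): MISMATCH
Result: not a palindrome

0


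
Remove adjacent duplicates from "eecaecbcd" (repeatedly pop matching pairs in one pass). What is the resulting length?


Input: eecaecbcd
Stack-based adjacent duplicate removal:
  Read 'e': push. Stack: e
  Read 'e': matches stack top 'e' => pop. Stack: (empty)
  Read 'c': push. Stack: c
  Read 'a': push. Stack: ca
  Read 'e': push. Stack: cae
  Read 'c': push. Stack: caec
  Read 'b': push. Stack: caecb
  Read 'c': push. Stack: caecbc
  Read 'd': push. Stack: caecbcd
Final stack: "caecbcd" (length 7)

7


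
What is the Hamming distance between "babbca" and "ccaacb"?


Comparing "babbca" and "ccaacb" position by position:
  Position 0: 'b' vs 'c' => differ
  Position 1: 'a' vs 'c' => differ
  Position 2: 'b' vs 'a' => differ
  Position 3: 'b' vs 'a' => differ
  Position 4: 'c' vs 'c' => same
  Position 5: 'a' vs 'b' => differ
Total differences (Hamming distance): 5

5


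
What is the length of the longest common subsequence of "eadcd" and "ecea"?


LCS of "eadcd" and "ecea"
DP table:
           e    c    e    a
      0    0    0    0    0
  e   0    1    1    1    1
  a   0    1    1    1    2
  d   0    1    1    1    2
  c   0    1    2    2    2
  d   0    1    2    2    2
LCS length = dp[5][4] = 2

2


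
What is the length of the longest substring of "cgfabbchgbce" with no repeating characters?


Input: "cgfabbchgbce"
Sliding window (track last position of each char):
  Position 0 ('c'): window [0,0] length 1 -- new best
  Position 1 ('g'): window [0,1] length 2 -- new best
  Position 2 ('f'): window [0,2] length 3 -- new best
  Position 3 ('a'): window [0,3] length 4 -- new best
  Position 4 ('b'): window [0,4] length 5 -- new best
  Position 5 ('b'): repeat (last at 4), move window start to 5
  Position 5 ('b'): window [5,5] length 1
  Position 6 ('c'): window [5,6] length 2
  Position 7 ('h'): window [5,7] length 3
  Position 8 ('g'): window [5,8] length 4
  Position 9 ('b'): repeat (last at 5), move window start to 6
  Position 9 ('b'): window [6,9] length 4
  Position 10 ('c'): repeat (last at 6), move window start to 7
  Position 10 ('c'): window [7,10] length 4
  Position 11 ('e'): window [7,11] length 5
Longest substring with no repeats: "cgfab" with length 5

5


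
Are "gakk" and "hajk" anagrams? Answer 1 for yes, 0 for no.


Strings: "gakk", "hajk"
Sorted first:  agkk
Sorted second: ahjk
Differ at position 1: 'g' vs 'h' => not anagrams

0


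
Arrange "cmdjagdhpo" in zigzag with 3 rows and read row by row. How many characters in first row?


Zigzag "cmdjagdhpo" into 3 rows:
Placing characters:
  'c' => row 0
  'm' => row 1
  'd' => row 2
  'j' => row 1
  'a' => row 0
  'g' => row 1
  'd' => row 2
  'h' => row 1
  'p' => row 0
  'o' => row 1
Rows:
  Row 0: "cap"
  Row 1: "mjgho"
  Row 2: "dd"
First row length: 3

3


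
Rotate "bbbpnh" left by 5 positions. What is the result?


Input: "bbbpnh", rotate left by 5
First 5 characters: "bbbpn"
Remaining characters: "h"
Concatenate remaining + first: "h" + "bbbpn" = "hbbbpn"

hbbbpn


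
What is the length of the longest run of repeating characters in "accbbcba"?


Input: "accbbcba"
Scanning for longest run:
  Position 1 ('c'): new char, reset run to 1
  Position 2 ('c'): continues run of 'c', length=2
  Position 3 ('b'): new char, reset run to 1
  Position 4 ('b'): continues run of 'b', length=2
  Position 5 ('c'): new char, reset run to 1
  Position 6 ('b'): new char, reset run to 1
  Position 7 ('a'): new char, reset run to 1
Longest run: 'c' with length 2

2


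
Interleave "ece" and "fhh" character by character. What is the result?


Interleaving "ece" and "fhh":
  Position 0: 'e' from first, 'f' from second => "ef"
  Position 1: 'c' from first, 'h' from second => "ch"
  Position 2: 'e' from first, 'h' from second => "eh"
Result: efcheh

efcheh


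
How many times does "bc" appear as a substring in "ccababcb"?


Searching for "bc" in "ccababcb"
Scanning each position:
  Position 0: "cc" => no
  Position 1: "ca" => no
  Position 2: "ab" => no
  Position 3: "ba" => no
  Position 4: "ab" => no
  Position 5: "bc" => MATCH
  Position 6: "cb" => no
Total occurrences: 1

1


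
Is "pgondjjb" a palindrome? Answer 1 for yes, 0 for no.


Input: pgondjjb
Reversed: bjjdnogp
  Compare pos 0 ('p') with pos 7 ('b'): MISMATCH
  Compare pos 1 ('g') with pos 6 ('j'): MISMATCH
  Compare pos 2 ('o') with pos 5 ('j'): MISMATCH
  Compare pos 3 ('n') with pos 4 ('d'): MISMATCH
Result: not a palindrome

0


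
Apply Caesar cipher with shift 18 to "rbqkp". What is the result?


Caesar cipher: shift "rbqkp" by 18
  'r' (pos 17) + 18 = pos 9 = 'j'
  'b' (pos 1) + 18 = pos 19 = 't'
  'q' (pos 16) + 18 = pos 8 = 'i'
  'k' (pos 10) + 18 = pos 2 = 'c'
  'p' (pos 15) + 18 = pos 7 = 'h'
Result: jtich

jtich


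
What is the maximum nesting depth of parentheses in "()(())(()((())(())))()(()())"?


Input: "()(())(()((())(())))()(()())"
Tracking depth:
  Position 0 '(': depth becomes 1
  Position 1 ')': depth becomes 0
  Position 2 '(': depth becomes 1
  Position 3 '(': depth becomes 2
  Position 4 ')': depth becomes 1
  Position 5 ')': depth becomes 0
  Position 6 '(': depth becomes 1
  Position 7 '(': depth becomes 2
  Position 8 ')': depth becomes 1
  Position 9 '(': depth becomes 2
  Position 10 '(': depth becomes 3
  Position 11 '(': depth becomes 4
  Position 12 ')': depth becomes 3
  Position 13 ')': depth becomes 2
  Position 14 '(': depth becomes 3
  Position 15 '(': depth becomes 4
  Position 16 ')': depth becomes 3
  Position 17 ')': depth becomes 2
  Position 18 ')': depth becomes 1
  Position 19 ')': depth becomes 0
  Position 20 '(': depth becomes 1
  Position 21 ')': depth becomes 0
  Position 22 '(': depth becomes 1
  Position 23 '(': depth becomes 2
  Position 24 ')': depth becomes 1
  Position 25 '(': depth becomes 2
  Position 26 ')': depth becomes 1
  Position 27 ')': depth becomes 0
Maximum depth reached: 4

4


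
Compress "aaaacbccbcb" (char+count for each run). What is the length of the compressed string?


Input: aaaacbccbcb
Runs:
  'a' x 4 => "a4"
  'c' x 1 => "c1"
  'b' x 1 => "b1"
  'c' x 2 => "c2"
  'b' x 1 => "b1"
  'c' x 1 => "c1"
  'b' x 1 => "b1"
Compressed: "a4c1b1c2b1c1b1"
Compressed length: 14

14


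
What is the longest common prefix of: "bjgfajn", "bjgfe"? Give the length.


Words: bjgfajn, bjgfe
  Position 0: all 'b' => match
  Position 1: all 'j' => match
  Position 2: all 'g' => match
  Position 3: all 'f' => match
  Position 4: ('a', 'e') => mismatch, stop
LCP = "bjgf" (length 4)

4


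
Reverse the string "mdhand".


Input: mdhand
Reading characters right to left:
  Position 5: 'd'
  Position 4: 'n'
  Position 3: 'a'
  Position 2: 'h'
  Position 1: 'd'
  Position 0: 'm'
Reversed: dnahdm

dnahdm


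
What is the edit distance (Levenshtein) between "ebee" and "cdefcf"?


Computing edit distance: "ebee" -> "cdefcf"
DP table:
           c    d    e    f    c    f
      0    1    2    3    4    5    6
  e   1    1    2    2    3    4    5
  b   2    2    2    3    3    4    5
  e   3    3    3    2    3    4    5
  e   4    4    4    3    3    4    5
Edit distance = dp[4][6] = 5

5


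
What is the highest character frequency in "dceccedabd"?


Input: dceccedabd
Character counts:
  'a': 1
  'b': 1
  'c': 3
  'd': 3
  'e': 2
Maximum frequency: 3

3


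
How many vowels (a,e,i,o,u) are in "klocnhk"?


Input: klocnhk
Checking each character:
  'k' at position 0: consonant
  'l' at position 1: consonant
  'o' at position 2: vowel (running total: 1)
  'c' at position 3: consonant
  'n' at position 4: consonant
  'h' at position 5: consonant
  'k' at position 6: consonant
Total vowels: 1

1


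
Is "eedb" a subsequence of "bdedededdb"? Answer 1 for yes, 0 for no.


Check if "eedb" is a subsequence of "bdedededdb"
Greedy scan:
  Position 0 ('b'): no match needed
  Position 1 ('d'): no match needed
  Position 2 ('e'): matches sub[0] = 'e'
  Position 3 ('d'): no match needed
  Position 4 ('e'): matches sub[1] = 'e'
  Position 5 ('d'): matches sub[2] = 'd'
  Position 6 ('e'): no match needed
  Position 7 ('d'): no match needed
  Position 8 ('d'): no match needed
  Position 9 ('b'): matches sub[3] = 'b'
All 4 characters matched => is a subsequence

1


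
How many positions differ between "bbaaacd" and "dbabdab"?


Comparing "bbaaacd" and "dbabdab" position by position:
  Position 0: 'b' vs 'd' => DIFFER
  Position 1: 'b' vs 'b' => same
  Position 2: 'a' vs 'a' => same
  Position 3: 'a' vs 'b' => DIFFER
  Position 4: 'a' vs 'd' => DIFFER
  Position 5: 'c' vs 'a' => DIFFER
  Position 6: 'd' vs 'b' => DIFFER
Positions that differ: 5

5


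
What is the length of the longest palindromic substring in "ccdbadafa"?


Input: "ccdbadafa"
Checking substrings for palindromes:
  [4:7] "ada" (len 3) => palindrome
  [6:9] "afa" (len 3) => palindrome
  [0:2] "cc" (len 2) => palindrome
Longest palindromic substring: "ada" with length 3

3


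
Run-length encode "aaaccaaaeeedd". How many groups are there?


Input: aaaccaaaeeedd
Scanning for consecutive runs:
  Group 1: 'a' x 3 (positions 0-2)
  Group 2: 'c' x 2 (positions 3-4)
  Group 3: 'a' x 3 (positions 5-7)
  Group 4: 'e' x 3 (positions 8-10)
  Group 5: 'd' x 2 (positions 11-12)
Total groups: 5

5


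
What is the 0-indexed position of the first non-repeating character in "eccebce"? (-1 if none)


Input: eccebce
Character frequencies:
  'b': 1
  'c': 3
  'e': 3
Scanning left to right for freq == 1:
  Position 0 ('e'): freq=3, skip
  Position 1 ('c'): freq=3, skip
  Position 2 ('c'): freq=3, skip
  Position 3 ('e'): freq=3, skip
  Position 4 ('b'): unique! => answer = 4

4


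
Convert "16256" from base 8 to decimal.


Input: "16256" in base 8
Positional expansion:
  Digit '1' (value 1) x 8^4 = 4096
  Digit '6' (value 6) x 8^3 = 3072
  Digit '2' (value 2) x 8^2 = 128
  Digit '5' (value 5) x 8^1 = 40
  Digit '6' (value 6) x 8^0 = 6
Sum = 7342

7342


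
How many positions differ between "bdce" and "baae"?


Comparing "bdce" and "baae" position by position:
  Position 0: 'b' vs 'b' => same
  Position 1: 'd' vs 'a' => DIFFER
  Position 2: 'c' vs 'a' => DIFFER
  Position 3: 'e' vs 'e' => same
Positions that differ: 2

2


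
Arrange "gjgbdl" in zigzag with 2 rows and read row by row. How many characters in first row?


Zigzag "gjgbdl" into 2 rows:
Placing characters:
  'g' => row 0
  'j' => row 1
  'g' => row 0
  'b' => row 1
  'd' => row 0
  'l' => row 1
Rows:
  Row 0: "ggd"
  Row 1: "jbl"
First row length: 3

3


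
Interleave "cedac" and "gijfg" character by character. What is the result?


Interleaving "cedac" and "gijfg":
  Position 0: 'c' from first, 'g' from second => "cg"
  Position 1: 'e' from first, 'i' from second => "ei"
  Position 2: 'd' from first, 'j' from second => "dj"
  Position 3: 'a' from first, 'f' from second => "af"
  Position 4: 'c' from first, 'g' from second => "cg"
Result: cgeidjafcg

cgeidjafcg


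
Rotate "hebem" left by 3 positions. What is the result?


Input: "hebem", rotate left by 3
First 3 characters: "heb"
Remaining characters: "em"
Concatenate remaining + first: "em" + "heb" = "emheb"

emheb


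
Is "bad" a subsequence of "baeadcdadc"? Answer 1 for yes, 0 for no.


Check if "bad" is a subsequence of "baeadcdadc"
Greedy scan:
  Position 0 ('b'): matches sub[0] = 'b'
  Position 1 ('a'): matches sub[1] = 'a'
  Position 2 ('e'): no match needed
  Position 3 ('a'): no match needed
  Position 4 ('d'): matches sub[2] = 'd'
  Position 5 ('c'): no match needed
  Position 6 ('d'): no match needed
  Position 7 ('a'): no match needed
  Position 8 ('d'): no match needed
  Position 9 ('c'): no match needed
All 3 characters matched => is a subsequence

1


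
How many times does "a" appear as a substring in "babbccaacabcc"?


Searching for "a" in "babbccaacabcc"
Scanning each position:
  Position 0: "b" => no
  Position 1: "a" => MATCH
  Position 2: "b" => no
  Position 3: "b" => no
  Position 4: "c" => no
  Position 5: "c" => no
  Position 6: "a" => MATCH
  Position 7: "a" => MATCH
  Position 8: "c" => no
  Position 9: "a" => MATCH
  Position 10: "b" => no
  Position 11: "c" => no
  Position 12: "c" => no
Total occurrences: 4

4


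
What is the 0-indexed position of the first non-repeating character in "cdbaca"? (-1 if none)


Input: cdbaca
Character frequencies:
  'a': 2
  'b': 1
  'c': 2
  'd': 1
Scanning left to right for freq == 1:
  Position 0 ('c'): freq=2, skip
  Position 1 ('d'): unique! => answer = 1

1


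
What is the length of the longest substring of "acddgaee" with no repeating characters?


Input: "acddgaee"
Sliding window (track last position of each char):
  Position 0 ('a'): window [0,0] length 1 -- new best
  Position 1 ('c'): window [0,1] length 2 -- new best
  Position 2 ('d'): window [0,2] length 3 -- new best
  Position 3 ('d'): repeat (last at 2), move window start to 3
  Position 3 ('d'): window [3,3] length 1
  Position 4 ('g'): window [3,4] length 2
  Position 5 ('a'): window [3,5] length 3
  Position 6 ('e'): window [3,6] length 4 -- new best
  Position 7 ('e'): repeat (last at 6), move window start to 7
  Position 7 ('e'): window [7,7] length 1
Longest substring with no repeats: "dgae" with length 4

4


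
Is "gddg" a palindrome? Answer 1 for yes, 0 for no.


Input: gddg
Reversed: gddg
  Compare pos 0 ('g') with pos 3 ('g'): match
  Compare pos 1 ('d') with pos 2 ('d'): match
Result: palindrome

1


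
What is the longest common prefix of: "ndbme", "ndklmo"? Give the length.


Words: ndbme, ndklmo
  Position 0: all 'n' => match
  Position 1: all 'd' => match
  Position 2: ('b', 'k') => mismatch, stop
LCP = "nd" (length 2)

2


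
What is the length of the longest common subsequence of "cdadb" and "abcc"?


LCS of "cdadb" and "abcc"
DP table:
           a    b    c    c
      0    0    0    0    0
  c   0    0    0    1    1
  d   0    0    0    1    1
  a   0    1    1    1    1
  d   0    1    1    1    1
  b   0    1    2    2    2
LCS length = dp[5][4] = 2

2


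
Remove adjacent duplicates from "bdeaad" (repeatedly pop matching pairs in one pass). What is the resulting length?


Input: bdeaad
Stack-based adjacent duplicate removal:
  Read 'b': push. Stack: b
  Read 'd': push. Stack: bd
  Read 'e': push. Stack: bde
  Read 'a': push. Stack: bdea
  Read 'a': matches stack top 'a' => pop. Stack: bde
  Read 'd': push. Stack: bded
Final stack: "bded" (length 4)

4


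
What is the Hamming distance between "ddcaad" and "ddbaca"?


Comparing "ddcaad" and "ddbaca" position by position:
  Position 0: 'd' vs 'd' => same
  Position 1: 'd' vs 'd' => same
  Position 2: 'c' vs 'b' => differ
  Position 3: 'a' vs 'a' => same
  Position 4: 'a' vs 'c' => differ
  Position 5: 'd' vs 'a' => differ
Total differences (Hamming distance): 3

3


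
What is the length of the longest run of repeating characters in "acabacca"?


Input: "acabacca"
Scanning for longest run:
  Position 1 ('c'): new char, reset run to 1
  Position 2 ('a'): new char, reset run to 1
  Position 3 ('b'): new char, reset run to 1
  Position 4 ('a'): new char, reset run to 1
  Position 5 ('c'): new char, reset run to 1
  Position 6 ('c'): continues run of 'c', length=2
  Position 7 ('a'): new char, reset run to 1
Longest run: 'c' with length 2

2


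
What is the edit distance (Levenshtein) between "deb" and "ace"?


Computing edit distance: "deb" -> "ace"
DP table:
           a    c    e
      0    1    2    3
  d   1    1    2    3
  e   2    2    2    2
  b   3    3    3    3
Edit distance = dp[3][3] = 3

3


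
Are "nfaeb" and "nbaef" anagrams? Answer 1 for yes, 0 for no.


Strings: "nfaeb", "nbaef"
Sorted first:  abefn
Sorted second: abefn
Sorted forms match => anagrams

1


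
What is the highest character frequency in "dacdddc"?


Input: dacdddc
Character counts:
  'a': 1
  'c': 2
  'd': 4
Maximum frequency: 4

4
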